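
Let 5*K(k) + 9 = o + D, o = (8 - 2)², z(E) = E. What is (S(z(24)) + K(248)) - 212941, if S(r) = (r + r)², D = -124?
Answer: -1053282/5 ≈ -2.1066e+5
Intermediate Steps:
o = 36 (o = 6² = 36)
S(r) = 4*r² (S(r) = (2*r)² = 4*r²)
K(k) = -97/5 (K(k) = -9/5 + (36 - 124)/5 = -9/5 + (⅕)*(-88) = -9/5 - 88/5 = -97/5)
(S(z(24)) + K(248)) - 212941 = (4*24² - 97/5) - 212941 = (4*576 - 97/5) - 212941 = (2304 - 97/5) - 212941 = 11423/5 - 212941 = -1053282/5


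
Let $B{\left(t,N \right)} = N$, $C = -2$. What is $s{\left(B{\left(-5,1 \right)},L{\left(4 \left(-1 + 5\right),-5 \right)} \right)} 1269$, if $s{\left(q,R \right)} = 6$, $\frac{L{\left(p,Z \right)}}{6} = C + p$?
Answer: $7614$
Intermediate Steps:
$L{\left(p,Z \right)} = -12 + 6 p$ ($L{\left(p,Z \right)} = 6 \left(-2 + p\right) = -12 + 6 p$)
$s{\left(B{\left(-5,1 \right)},L{\left(4 \left(-1 + 5\right),-5 \right)} \right)} 1269 = 6 \cdot 1269 = 7614$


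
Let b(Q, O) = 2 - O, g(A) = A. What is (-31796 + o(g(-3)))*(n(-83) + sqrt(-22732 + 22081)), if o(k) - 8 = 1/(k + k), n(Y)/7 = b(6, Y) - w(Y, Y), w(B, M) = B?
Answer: -37382884 - 190729*I*sqrt(651)/6 ≈ -3.7383e+7 - 8.1107e+5*I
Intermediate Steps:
n(Y) = 14 - 14*Y (n(Y) = 7*((2 - Y) - Y) = 7*(2 - 2*Y) = 14 - 14*Y)
o(k) = 8 + 1/(2*k) (o(k) = 8 + 1/(k + k) = 8 + 1/(2*k))
(-31796 + o(g(-3)))*(n(-83) + sqrt(-22732 + 22081)) = (-31796 + (8 + (1/2)/(-3)))*((14 - 14*(-83)) + sqrt(-22732 + 22081)) = (-31796 + (8 + (1/2)*(-1/3)))*((14 + 1162) + sqrt(-651)) = (-31796 + (8 - 1/6))*(1176 + I*sqrt(651)) = (-31796 + 47/6)*(1176 + I*sqrt(651)) = -190729*(1176 + I*sqrt(651))/6 = -37382884 - 190729*I*sqrt(651)/6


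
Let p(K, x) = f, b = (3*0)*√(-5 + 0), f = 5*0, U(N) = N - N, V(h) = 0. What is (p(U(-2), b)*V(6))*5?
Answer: 0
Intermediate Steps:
U(N) = 0
f = 0
b = 0 (b = 0*√(-5) = 0*(I*√5) = 0)
p(K, x) = 0
(p(U(-2), b)*V(6))*5 = (0*0)*5 = 0*5 = 0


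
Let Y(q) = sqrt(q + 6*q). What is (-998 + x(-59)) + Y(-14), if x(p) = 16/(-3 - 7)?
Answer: -4998/5 + 7*I*sqrt(2) ≈ -999.6 + 9.8995*I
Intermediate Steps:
Y(q) = sqrt(7)*sqrt(q) (Y(q) = sqrt(7*q) = sqrt(7)*sqrt(q))
x(p) = -8/5 (x(p) = 16/(-10) = -1/10*16 = -8/5)
(-998 + x(-59)) + Y(-14) = (-998 - 8/5) + sqrt(7)*sqrt(-14) = -4998/5 + sqrt(7)*(I*sqrt(14)) = -4998/5 + 7*I*sqrt(2)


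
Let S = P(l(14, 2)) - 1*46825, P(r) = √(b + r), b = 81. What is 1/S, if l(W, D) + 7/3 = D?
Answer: -140475/6577741633 - 11*√6/6577741633 ≈ -2.1360e-5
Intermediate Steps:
l(W, D) = -7/3 + D
P(r) = √(81 + r)
S = -46825 + 11*√6/3 (S = √(81 + (-7/3 + 2)) - 1*46825 = √(81 - ⅓) - 46825 = √(242/3) - 46825 = 11*√6/3 - 46825 = -46825 + 11*√6/3 ≈ -46816.)
1/S = 1/(-46825 + 11*√6/3)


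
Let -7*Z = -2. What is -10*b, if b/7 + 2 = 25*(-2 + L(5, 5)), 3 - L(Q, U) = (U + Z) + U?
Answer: 16390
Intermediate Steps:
Z = 2/7 (Z = -⅐*(-2) = 2/7 ≈ 0.28571)
L(Q, U) = 19/7 - 2*U (L(Q, U) = 3 - ((U + 2/7) + U) = 3 - ((2/7 + U) + U) = 3 - (2/7 + 2*U) = 3 + (-2/7 - 2*U) = 19/7 - 2*U)
b = -1639 (b = -14 + 7*(25*(-2 + (19/7 - 2*5))) = -14 + 7*(25*(-2 + (19/7 - 10))) = -14 + 7*(25*(-2 - 51/7)) = -14 + 7*(25*(-65/7)) = -14 + 7*(-1625/7) = -14 - 1625 = -1639)
-10*b = -10*(-1639) = 16390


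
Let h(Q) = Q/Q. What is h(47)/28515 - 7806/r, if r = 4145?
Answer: -44516789/23638935 ≈ -1.8832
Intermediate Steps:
h(Q) = 1
h(47)/28515 - 7806/r = 1/28515 - 7806/4145 = -44516789/23638935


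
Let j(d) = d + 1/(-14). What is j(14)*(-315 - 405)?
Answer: -70200/7 ≈ -10029.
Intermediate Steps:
j(d) = -1/14 + d (j(d) = d - 1/14 = -1/14 + d)
j(14)*(-315 - 405) = (-1/14 + 14)*(-315 - 405) = (195/14)*(-720) = -70200/7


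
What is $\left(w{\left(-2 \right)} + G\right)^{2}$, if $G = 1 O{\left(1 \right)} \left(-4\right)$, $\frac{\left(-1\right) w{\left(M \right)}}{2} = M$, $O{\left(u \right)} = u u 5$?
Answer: $256$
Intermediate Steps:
$O{\left(u \right)} = 5 u^{2}$ ($O{\left(u \right)} = u^{2} \cdot 5 = 5 u^{2}$)
$w{\left(M \right)} = - 2 M$
$G = -20$ ($G = 1 \cdot 5 \cdot 1^{2} \left(-4\right) = 1 \cdot 5 \cdot 1 \left(-4\right) = 1 \cdot 5 \left(-4\right) = 5 \left(-4\right) = -20$)
$\left(w{\left(-2 \right)} + G\right)^{2} = \left(\left(-2\right) \left(-2\right) - 20\right)^{2} = \left(4 - 20\right)^{2} = \left(-16\right)^{2} = 256$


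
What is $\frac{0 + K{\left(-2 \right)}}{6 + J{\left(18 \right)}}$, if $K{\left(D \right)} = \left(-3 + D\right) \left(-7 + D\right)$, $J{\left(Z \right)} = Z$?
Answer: $\frac{15}{8} \approx 1.875$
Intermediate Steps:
$K{\left(D \right)} = \left(-7 + D\right) \left(-3 + D\right)$
$\frac{0 + K{\left(-2 \right)}}{6 + J{\left(18 \right)}} = \frac{0 + \left(21 + \left(-2\right)^{2} - -20\right)}{6 + 18} = \frac{0 + \left(21 + 4 + 20\right)}{24} = \left(0 + 45\right) \frac{1}{24} = 45 \cdot \frac{1}{24} = \frac{15}{8}$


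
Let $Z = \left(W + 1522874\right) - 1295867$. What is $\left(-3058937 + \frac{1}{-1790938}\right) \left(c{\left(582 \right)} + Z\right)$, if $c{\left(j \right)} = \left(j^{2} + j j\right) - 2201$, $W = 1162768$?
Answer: $- \frac{5656473686608119477}{895469} \approx -6.3168 \cdot 10^{12}$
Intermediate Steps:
$Z = 1389775$ ($Z = \left(1162768 + 1522874\right) - 1295867 = 2685642 - 1295867 = 1389775$)
$c{\left(j \right)} = -2201 + 2 j^{2}$ ($c{\left(j \right)} = \left(j^{2} + j^{2}\right) - 2201 = 2 j^{2} - 2201 = -2201 + 2 j^{2}$)
$\left(-3058937 + \frac{1}{-1790938}\right) \left(c{\left(582 \right)} + Z\right) = \left(-3058937 + \frac{1}{-1790938}\right) \left(\left(-2201 + 2 \cdot 582^{2}\right) + 1389775\right) = \left(-3058937 - \frac{1}{1790938}\right) \left(\left(-2201 + 2 \cdot 338724\right) + 1389775\right) = - \frac{5478366512907 \left(\left(-2201 + 677448\right) + 1389775\right)}{1790938} = - \frac{5478366512907 \left(675247 + 1389775\right)}{1790938} = \left(- \frac{5478366512907}{1790938}\right) 2065022 = - \frac{5656473686608119477}{895469}$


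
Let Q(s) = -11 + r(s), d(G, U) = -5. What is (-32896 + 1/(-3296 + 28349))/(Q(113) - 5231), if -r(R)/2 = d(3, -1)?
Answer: 824143487/131077296 ≈ 6.2875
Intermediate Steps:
r(R) = 10 (r(R) = -2*(-5) = 10)
Q(s) = -1 (Q(s) = -11 + 10 = -1)
(-32896 + 1/(-3296 + 28349))/(Q(113) - 5231) = (-32896 + 1/(-3296 + 28349))/(-1 - 5231) = (-32896 + 1/25053)/(-5232) = (-32896 + 1/25053)*(-1/5232) = -824143487/25053*(-1/5232) = 824143487/131077296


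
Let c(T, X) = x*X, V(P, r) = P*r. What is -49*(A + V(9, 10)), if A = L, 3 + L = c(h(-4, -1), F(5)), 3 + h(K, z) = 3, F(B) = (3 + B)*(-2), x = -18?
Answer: -18375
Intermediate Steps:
F(B) = -6 - 2*B
h(K, z) = 0 (h(K, z) = -3 + 3 = 0)
c(T, X) = -18*X
L = 285 (L = -3 - 18*(-6 - 2*5) = -3 - 18*(-6 - 10) = -3 - 18*(-16) = -3 + 288 = 285)
A = 285
-49*(A + V(9, 10)) = -49*(285 + 9*10) = -49*(285 + 90) = -49*375 = -18375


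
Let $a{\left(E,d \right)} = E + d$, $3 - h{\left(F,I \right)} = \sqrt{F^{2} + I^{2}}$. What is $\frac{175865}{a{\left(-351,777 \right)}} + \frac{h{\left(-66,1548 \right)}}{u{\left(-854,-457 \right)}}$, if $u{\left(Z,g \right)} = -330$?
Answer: $\frac{4836181}{11715} + \frac{\sqrt{66685}}{55} \approx 417.51$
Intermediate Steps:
$h{\left(F,I \right)} = 3 - \sqrt{F^{2} + I^{2}}$
$\frac{175865}{a{\left(-351,777 \right)}} + \frac{h{\left(-66,1548 \right)}}{u{\left(-854,-457 \right)}} = \frac{175865}{-351 + 777} + \frac{3 - \sqrt{\left(-66\right)^{2} + 1548^{2}}}{-330} = \frac{175865}{426} + \left(3 - \sqrt{4356 + 2396304}\right) \left(- \frac{1}{330}\right) = 175865 \cdot \frac{1}{426} + \left(3 - \sqrt{2400660}\right) \left(- \frac{1}{330}\right) = \frac{175865}{426} + \left(3 - 6 \sqrt{66685}\right) \left(- \frac{1}{330}\right) = \frac{175865}{426} - \left(\frac{1}{110} - \frac{\sqrt{66685}}{55}\right) = \frac{4836181}{11715} + \frac{\sqrt{66685}}{55}$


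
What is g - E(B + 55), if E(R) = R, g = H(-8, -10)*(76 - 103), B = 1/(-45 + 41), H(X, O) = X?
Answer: 645/4 ≈ 161.25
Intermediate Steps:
B = -¼ (B = 1/(-4) = -¼ ≈ -0.25000)
g = 216 (g = -8*(76 - 103) = -8*(-27) = 216)
g - E(B + 55) = 216 - (-¼ + 55) = 216 - 1*219/4 = 216 - 219/4 = 645/4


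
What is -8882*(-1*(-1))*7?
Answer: -62174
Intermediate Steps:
-8882*(-1*(-1))*7 = -8882*7 = -62174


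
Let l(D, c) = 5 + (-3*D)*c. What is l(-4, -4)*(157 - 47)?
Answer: -4730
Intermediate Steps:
l(D, c) = 5 - 3*D*c
l(-4, -4)*(157 - 47) = (5 - 3*(-4)*(-4))*(157 - 47) = (5 - 48)*110 = -43*110 = -4730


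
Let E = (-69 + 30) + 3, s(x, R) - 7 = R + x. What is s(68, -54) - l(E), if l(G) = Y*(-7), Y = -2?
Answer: 7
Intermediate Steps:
s(x, R) = 7 + R + x (s(x, R) = 7 + (R + x) = 7 + R + x)
E = -36 (E = -39 + 3 = -36)
l(G) = 14 (l(G) = -2*(-7) = 14)
s(68, -54) - l(E) = (7 - 54 + 68) - 1*14 = 21 - 14 = 7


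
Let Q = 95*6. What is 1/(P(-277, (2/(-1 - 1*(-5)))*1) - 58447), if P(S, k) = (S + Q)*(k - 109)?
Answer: -2/180475 ≈ -1.1082e-5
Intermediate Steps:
Q = 570
P(S, k) = (-109 + k)*(570 + S) (P(S, k) = (S + 570)*(k - 109) = (570 + S)*(-109 + k) = (-109 + k)*(570 + S))
1/(P(-277, (2/(-1 - 1*(-5)))*1) - 58447) = 1/((-62130 - 109*(-277) + 570*((2/(-1 - 1*(-5)))*1) - 277*2/(-1 - 1*(-5))) - 58447) = 1/((-62130 + 30193 + 570*((2/(-1 + 5))*1) - 277*2/(-1 + 5)) - 58447) = 1/((-62130 + 30193 + 570*((2/4)*1) - 277*2/4) - 58447) = 1/((-62130 + 30193 + 570*((2*(¼))*1) - 277*2*(¼)) - 58447) = 1/((-62130 + 30193 + 570*((½)*1) - 277/2) - 58447) = 1/((-62130 + 30193 + 570*(½) - 277*½) - 58447) = 1/((-62130 + 30193 + 285 - 277/2) - 58447) = 1/(-63581/2 - 58447) = 1/(-180475/2) = -2/180475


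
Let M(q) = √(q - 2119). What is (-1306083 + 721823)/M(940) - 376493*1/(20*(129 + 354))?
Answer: -376493/9660 + 4460*I*√131/3 ≈ -38.974 + 17016.0*I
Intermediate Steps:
M(q) = √(-2119 + q)
(-1306083 + 721823)/M(940) - 376493*1/(20*(129 + 354)) = (-1306083 + 721823)/(√(-2119 + 940)) - 376493*1/(20*(129 + 354)) = -584260*(-I*√131/393) - 376493/(483*20) = -584260*(-I*√131/393) - 376493/9660 = -(-4460)*I*√131/3 - 376493*1/9660 = 4460*I*√131/3 - 376493/9660 = -376493/9660 + 4460*I*√131/3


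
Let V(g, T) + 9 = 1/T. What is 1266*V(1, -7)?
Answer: -81024/7 ≈ -11575.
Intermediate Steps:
V(g, T) = -9 + 1/T
1266*V(1, -7) = 1266*(-9 + 1/(-7)) = 1266*(-9 - ⅐) = 1266*(-64/7) = -81024/7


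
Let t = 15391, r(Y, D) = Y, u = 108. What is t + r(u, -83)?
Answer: 15499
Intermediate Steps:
t + r(u, -83) = 15391 + 108 = 15499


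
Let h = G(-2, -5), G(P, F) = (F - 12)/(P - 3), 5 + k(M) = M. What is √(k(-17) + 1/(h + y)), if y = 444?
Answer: I*√110080533/2237 ≈ 4.6902*I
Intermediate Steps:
k(M) = -5 + M
G(P, F) = (-12 + F)/(-3 + P)
h = 17/5 (h = (-12 - 5)/(-3 - 2) = -17/(-5) = -⅕*(-17) = 17/5 ≈ 3.4000)
√(k(-17) + 1/(h + y)) = √((-5 - 17) + 1/(17/5 + 444)) = √(-22 + 1/(2237/5)) = √(-22 + 5/2237) = √(-49209/2237) = I*√110080533/2237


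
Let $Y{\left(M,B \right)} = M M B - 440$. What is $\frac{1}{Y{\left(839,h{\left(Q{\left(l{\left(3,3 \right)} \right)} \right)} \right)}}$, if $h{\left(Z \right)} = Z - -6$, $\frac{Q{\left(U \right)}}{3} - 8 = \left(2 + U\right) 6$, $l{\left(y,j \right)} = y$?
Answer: $\frac{1}{84470080} \approx 1.1839 \cdot 10^{-8}$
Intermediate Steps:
$Q{\left(U \right)} = 60 + 18 U$ ($Q{\left(U \right)} = 24 + 3 \left(2 + U\right) 6 = 24 + 3 \left(12 + 6 U\right) = 24 + \left(36 + 18 U\right) = 60 + 18 U$)
$h{\left(Z \right)} = 6 + Z$ ($h{\left(Z \right)} = Z + 6 = 6 + Z$)
$Y{\left(M,B \right)} = -440 + B M^{2}$ ($Y{\left(M,B \right)} = M^{2} B - 440 = B M^{2} - 440 = -440 + B M^{2}$)
$\frac{1}{Y{\left(839,h{\left(Q{\left(l{\left(3,3 \right)} \right)} \right)} \right)}} = \frac{1}{-440 + \left(6 + \left(60 + 18 \cdot 3\right)\right) 839^{2}} = \frac{1}{-440 + \left(6 + \left(60 + 54\right)\right) 703921} = \frac{1}{-440 + \left(6 + 114\right) 703921} = \frac{1}{-440 + 120 \cdot 703921} = \frac{1}{-440 + 84470520} = \frac{1}{84470080}$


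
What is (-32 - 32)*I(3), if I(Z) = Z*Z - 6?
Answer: -192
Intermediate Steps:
I(Z) = -6 + Z² (I(Z) = Z² - 6 = -6 + Z²)
(-32 - 32)*I(3) = (-32 - 32)*(-6 + 3²) = -64*(-6 + 9) = -64*3 = -192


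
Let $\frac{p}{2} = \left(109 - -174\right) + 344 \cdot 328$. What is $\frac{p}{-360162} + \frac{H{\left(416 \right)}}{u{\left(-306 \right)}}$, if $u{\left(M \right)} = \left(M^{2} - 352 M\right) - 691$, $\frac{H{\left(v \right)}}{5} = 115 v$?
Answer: $\frac{6792686215}{12044837739} \approx 0.56395$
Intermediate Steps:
$H{\left(v \right)} = 575 v$ ($H{\left(v \right)} = 5 \cdot 115 v = 575 v$)
$p = 226230$ ($p = 2 \left(\left(109 - -174\right) + 344 \cdot 328\right) = 2 \left(\left(109 + 174\right) + 112832\right) = 2 \left(283 + 112832\right) = 2 \cdot 113115 = 226230$)
$u{\left(M \right)} = -691 + M^{2} - 352 M$
$\frac{p}{-360162} + \frac{H{\left(416 \right)}}{u{\left(-306 \right)}} = \frac{226230}{-360162} + \frac{575 \cdot 416}{-691 + \left(-306\right)^{2} - -107712} = 226230 \left(- \frac{1}{360162}\right) + \frac{239200}{-691 + 93636 + 107712} = - \frac{37705}{60027} + \frac{239200}{200657} = \frac{6792686215}{12044837739}$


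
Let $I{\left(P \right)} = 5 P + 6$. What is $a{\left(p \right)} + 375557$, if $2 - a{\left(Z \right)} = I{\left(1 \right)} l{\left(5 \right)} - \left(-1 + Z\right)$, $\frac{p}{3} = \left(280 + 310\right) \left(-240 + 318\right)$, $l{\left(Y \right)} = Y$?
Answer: $513563$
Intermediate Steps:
$I{\left(P \right)} = 6 + 5 P$
$p = 138060$ ($p = 3 \left(280 + 310\right) \left(-240 + 318\right) = 3 \cdot 590 \cdot 78 = 3 \cdot 46020 = 138060$)
$a{\left(Z \right)} = -54 + Z$ ($a{\left(Z \right)} = 2 - \left(\left(6 + 5 \cdot 1\right) 5 - \left(-1 + Z\right)\right) = 2 - \left(\left(6 + 5\right) 5 - \left(-1 + Z\right)\right) = 2 - \left(11 \cdot 5 - \left(-1 + Z\right)\right) = 2 - \left(55 - \left(-1 + Z\right)\right) = 2 - \left(56 - Z\right) = 2 + \left(-56 + Z\right) = -54 + Z$)
$a{\left(p \right)} + 375557 = \left(-54 + 138060\right) + 375557 = 138006 + 375557 = 513563$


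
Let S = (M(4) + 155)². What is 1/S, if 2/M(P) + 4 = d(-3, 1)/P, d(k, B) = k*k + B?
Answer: 9/212521 ≈ 4.2349e-5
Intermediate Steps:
d(k, B) = B + k² (d(k, B) = k² + B = B + k²)
M(P) = 2/(-4 + 10/P) (M(P) = 2/(-4 + (1 + (-3)²)/P) = 2/(-4 + (1 + 9)/P) = 2/(-4 + 10/P))
S = 212521/9 (S = (-1*4/(-5 + 2*4) + 155)² = (-1*4/(-5 + 8) + 155)² = (-1*4/3 + 155)² = (-1*4*⅓ + 155)² = (-4/3 + 155)² = (461/3)² = 212521/9 ≈ 23613.)
1/S = 1/(212521/9) = 9/212521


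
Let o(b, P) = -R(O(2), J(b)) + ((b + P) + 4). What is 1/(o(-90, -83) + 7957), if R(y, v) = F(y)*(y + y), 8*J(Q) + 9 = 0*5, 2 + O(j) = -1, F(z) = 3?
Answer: 1/7806 ≈ 0.00012811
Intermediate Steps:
O(j) = -3 (O(j) = -2 - 1 = -3)
J(Q) = -9/8 (J(Q) = -9/8 + (0*5)/8 = -9/8 + (1/8)*0 = -9/8 + 0 = -9/8)
R(y, v) = 6*y (R(y, v) = 3*(y + y) = 3*(2*y) = 6*y)
o(b, P) = 22 + P + b (o(b, P) = -6*(-3) + ((b + P) + 4) = -1*(-18) + ((P + b) + 4) = 18 + (4 + P + b) = 22 + P + b)
1/(o(-90, -83) + 7957) = 1/((22 - 83 - 90) + 7957) = 1/(-151 + 7957) = 1/7806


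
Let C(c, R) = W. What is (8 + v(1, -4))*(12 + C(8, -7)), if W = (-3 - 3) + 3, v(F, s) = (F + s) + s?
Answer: 9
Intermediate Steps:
v(F, s) = F + 2*s
W = -3 (W = -6 + 3 = -3)
C(c, R) = -3
(8 + v(1, -4))*(12 + C(8, -7)) = (8 + (1 + 2*(-4)))*(12 - 3) = (8 + (1 - 8))*9 = (8 - 7)*9 = 1*9 = 9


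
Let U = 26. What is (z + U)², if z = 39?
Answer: 4225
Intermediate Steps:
(z + U)² = (39 + 26)² = 65² = 4225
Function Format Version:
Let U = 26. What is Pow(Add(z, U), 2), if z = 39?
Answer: 4225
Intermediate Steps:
Pow(Add(z, U), 2) = Pow(Add(39, 26), 2) = Pow(65, 2) = 4225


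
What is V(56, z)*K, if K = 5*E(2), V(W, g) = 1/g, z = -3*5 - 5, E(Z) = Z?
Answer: -½ ≈ -0.50000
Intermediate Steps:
z = -20 (z = -15 - 5 = -20)
K = 10 (K = 5*2 = 10)
V(56, z)*K = 10/(-20) = -1/20*10 = -½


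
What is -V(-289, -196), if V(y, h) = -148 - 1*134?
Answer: 282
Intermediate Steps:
V(y, h) = -282 (V(y, h) = -148 - 134 = -282)
-V(-289, -196) = -1*(-282) = 282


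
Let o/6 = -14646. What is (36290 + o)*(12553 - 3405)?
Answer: -471908728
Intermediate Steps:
o = -87876 (o = 6*(-14646) = -87876)
(36290 + o)*(12553 - 3405) = (36290 - 87876)*(12553 - 3405) = -51586*9148 = -471908728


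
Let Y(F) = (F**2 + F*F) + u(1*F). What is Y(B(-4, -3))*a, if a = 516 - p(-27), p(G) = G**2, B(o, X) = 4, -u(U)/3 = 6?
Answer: -2982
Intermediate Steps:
u(U) = -18 (u(U) = -3*6 = -18)
Y(F) = -18 + 2*F**2 (Y(F) = (F**2 + F*F) - 18 = (F**2 + F**2) - 18 = 2*F**2 - 18 = -18 + 2*F**2)
a = -213 (a = 516 - 1*(-27)**2 = 516 - 1*729 = 516 - 729 = -213)
Y(B(-4, -3))*a = (-18 + 2*4**2)*(-213) = (-18 + 2*16)*(-213) = (-18 + 32)*(-213) = 14*(-213) = -2982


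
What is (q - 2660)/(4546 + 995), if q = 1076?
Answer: -528/1847 ≈ -0.28587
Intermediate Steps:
(q - 2660)/(4546 + 995) = (1076 - 2660)/(4546 + 995) = -1584/5541 = -1584*1/5541 = -528/1847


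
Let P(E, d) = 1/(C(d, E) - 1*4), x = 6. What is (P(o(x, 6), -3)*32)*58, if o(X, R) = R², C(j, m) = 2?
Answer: -928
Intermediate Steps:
P(E, d) = -½ (P(E, d) = 1/(2 - 1*4) = 1/(2 - 4) = 1/(-2) = -½)
(P(o(x, 6), -3)*32)*58 = -½*32*58 = -16*58 = -928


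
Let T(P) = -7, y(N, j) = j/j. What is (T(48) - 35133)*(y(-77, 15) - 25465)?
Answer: 894804960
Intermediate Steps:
y(N, j) = 1
(T(48) - 35133)*(y(-77, 15) - 25465) = (-7 - 35133)*(1 - 25465) = -35140*(-25464) = 894804960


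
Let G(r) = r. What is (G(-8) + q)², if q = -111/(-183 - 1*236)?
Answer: 10504081/175561 ≈ 59.832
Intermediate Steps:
q = 111/419 (q = -111/(-183 - 236) = -111/(-419) = -111*(-1/419) = 111/419 ≈ 0.26492)
(G(-8) + q)² = (-8 + 111/419)² = (-3241/419)² = 10504081/175561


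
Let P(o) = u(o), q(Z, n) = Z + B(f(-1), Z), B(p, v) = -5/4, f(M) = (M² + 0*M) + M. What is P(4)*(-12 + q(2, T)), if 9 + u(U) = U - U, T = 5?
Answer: 405/4 ≈ 101.25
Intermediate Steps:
f(M) = M + M² (f(M) = (M² + 0) + M = M² + M = M + M²)
u(U) = -9 (u(U) = -9 + (U - U) = -9 + 0 = -9)
B(p, v) = -5/4 (B(p, v) = -5*¼ = -5/4)
q(Z, n) = -5/4 + Z (q(Z, n) = Z - 5/4 = -5/4 + Z)
P(o) = -9
P(4)*(-12 + q(2, T)) = -9*(-12 + (-5/4 + 2)) = -9*(-12 + ¾) = -9*(-45/4) = 405/4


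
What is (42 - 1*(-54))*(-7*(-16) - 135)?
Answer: -2208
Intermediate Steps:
(42 - 1*(-54))*(-7*(-16) - 135) = (42 + 54)*(112 - 135) = 96*(-23) = -2208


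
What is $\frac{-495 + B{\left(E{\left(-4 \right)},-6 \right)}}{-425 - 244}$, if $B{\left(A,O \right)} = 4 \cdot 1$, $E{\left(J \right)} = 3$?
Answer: $\frac{491}{669} \approx 0.73393$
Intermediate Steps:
$B{\left(A,O \right)} = 4$
$\frac{-495 + B{\left(E{\left(-4 \right)},-6 \right)}}{-425 - 244} = \frac{-495 + 4}{-425 - 244} = - \frac{491}{-669} = \left(-491\right) \left(- \frac{1}{669}\right) = \frac{491}{669}$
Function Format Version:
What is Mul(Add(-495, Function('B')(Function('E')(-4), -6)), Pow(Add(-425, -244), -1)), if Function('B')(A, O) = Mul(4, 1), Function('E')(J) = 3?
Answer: Rational(491, 669) ≈ 0.73393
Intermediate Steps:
Function('B')(A, O) = 4
Mul(Add(-495, Function('B')(Function('E')(-4), -6)), Pow(Add(-425, -244), -1)) = Mul(Add(-495, 4), Pow(Add(-425, -244), -1)) = Mul(-491, Pow(-669, -1)) = Mul(-491, Rational(-1, 669)) = Rational(491, 669)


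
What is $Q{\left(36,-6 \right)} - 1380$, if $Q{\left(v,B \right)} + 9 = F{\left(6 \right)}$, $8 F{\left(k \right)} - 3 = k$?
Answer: $- \frac{11103}{8} \approx -1387.9$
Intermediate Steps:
$F{\left(k \right)} = \frac{3}{8} + \frac{k}{8}$
$Q{\left(v,B \right)} = - \frac{63}{8}$ ($Q{\left(v,B \right)} = -9 + \left(\frac{3}{8} + \frac{1}{8} \cdot 6\right) = -9 + \left(\frac{3}{8} + \frac{3}{4}\right) = -9 + \frac{9}{8} = - \frac{63}{8}$)
$Q{\left(36,-6 \right)} - 1380 = - \frac{63}{8} - 1380 = - \frac{11103}{8}$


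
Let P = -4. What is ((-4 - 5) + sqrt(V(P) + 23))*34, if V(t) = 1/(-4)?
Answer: -306 + 17*sqrt(91) ≈ -143.83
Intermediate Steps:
V(t) = -1/4
((-4 - 5) + sqrt(V(P) + 23))*34 = ((-4 - 5) + sqrt(-1/4 + 23))*34 = (-9 + sqrt(91/4))*34 = (-9 + sqrt(91)/2)*34 = -306 + 17*sqrt(91)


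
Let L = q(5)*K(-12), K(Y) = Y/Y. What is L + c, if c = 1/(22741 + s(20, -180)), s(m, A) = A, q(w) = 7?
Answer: 157928/22561 ≈ 7.0000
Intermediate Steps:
K(Y) = 1
c = 1/22561 (c = 1/(22741 - 180) = 1/22561 ≈ 4.4324e-5)
L = 7 (L = 7*1 = 7)
L + c = 7 + 1/22561 = 157928/22561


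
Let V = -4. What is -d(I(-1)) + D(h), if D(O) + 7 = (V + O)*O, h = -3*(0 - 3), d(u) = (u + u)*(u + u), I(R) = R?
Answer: 34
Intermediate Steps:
d(u) = 4*u**2 (d(u) = (2*u)*(2*u) = 4*u**2)
h = 9 (h = -3*(-3) = 9)
D(O) = -7 + O*(-4 + O) (D(O) = -7 + (-4 + O)*O = -7 + O*(-4 + O))
-d(I(-1)) + D(h) = -4*(-1)**2 + (-7 + 9**2 - 4*9) = -4 + (-7 + 81 - 36) = -1*4 + 38 = -4 + 38 = 34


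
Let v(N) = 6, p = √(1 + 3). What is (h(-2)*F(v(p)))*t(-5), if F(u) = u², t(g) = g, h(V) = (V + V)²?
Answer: -2880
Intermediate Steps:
p = 2 (p = √4 = 2)
h(V) = 4*V² (h(V) = (2*V)² = 4*V²)
(h(-2)*F(v(p)))*t(-5) = ((4*(-2)²)*6²)*(-5) = ((4*4)*36)*(-5) = (16*36)*(-5) = 576*(-5) = -2880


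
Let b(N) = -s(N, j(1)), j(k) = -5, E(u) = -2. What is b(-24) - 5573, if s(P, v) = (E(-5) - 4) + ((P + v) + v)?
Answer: -5533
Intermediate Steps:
s(P, v) = -6 + P + 2*v (s(P, v) = (-2 - 4) + ((P + v) + v) = -6 + (P + 2*v) = -6 + P + 2*v)
b(N) = 16 - N (b(N) = -(-6 + N + 2*(-5)) = -(-6 + N - 10) = -(-16 + N) = 16 - N)
b(-24) - 5573 = (16 - 1*(-24)) - 5573 = (16 + 24) - 5573 = 40 - 5573 = -5533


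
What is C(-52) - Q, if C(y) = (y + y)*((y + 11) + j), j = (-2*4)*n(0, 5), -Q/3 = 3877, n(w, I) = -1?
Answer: 15063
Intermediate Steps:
Q = -11631 (Q = -3*3877 = -11631)
j = 8 (j = -2*4*(-1) = -8*(-1) = 8)
C(y) = 2*y*(19 + y) (C(y) = (y + y)*((y + 11) + 8) = (2*y)*((11 + y) + 8) = (2*y)*(19 + y) = 2*y*(19 + y))
C(-52) - Q = 2*(-52)*(19 - 52) - 1*(-11631) = 2*(-52)*(-33) + 11631 = 3432 + 11631 = 15063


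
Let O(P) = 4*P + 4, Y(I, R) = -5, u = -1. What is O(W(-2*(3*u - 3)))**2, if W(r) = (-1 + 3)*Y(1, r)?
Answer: 1296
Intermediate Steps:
W(r) = -10 (W(r) = (-1 + 3)*(-5) = 2*(-5) = -10)
O(P) = 4 + 4*P
O(W(-2*(3*u - 3)))**2 = (4 + 4*(-10))**2 = (4 - 40)**2 = (-36)**2 = 1296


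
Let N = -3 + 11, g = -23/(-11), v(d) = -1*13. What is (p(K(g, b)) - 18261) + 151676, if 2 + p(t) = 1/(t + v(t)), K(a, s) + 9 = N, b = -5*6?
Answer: 1867781/14 ≈ 1.3341e+5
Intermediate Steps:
v(d) = -13
g = 23/11 (g = -23*(-1/11) = 23/11 ≈ 2.0909)
N = 8
b = -30
K(a, s) = -1 (K(a, s) = -9 + 8 = -1)
p(t) = -2 + 1/(-13 + t) (p(t) = -2 + 1/(t - 13) = -2 + 1/(-13 + t))
(p(K(g, b)) - 18261) + 151676 = ((27 - 2*(-1))/(-13 - 1) - 18261) + 151676 = ((27 + 2)/(-14) - 18261) + 151676 = (-1/14*29 - 18261) + 151676 = (-29/14 - 18261) + 151676 = -255683/14 + 151676 = 1867781/14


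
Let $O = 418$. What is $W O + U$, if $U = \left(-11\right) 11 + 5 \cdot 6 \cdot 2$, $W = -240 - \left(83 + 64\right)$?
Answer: $-161827$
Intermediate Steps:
$W = -387$ ($W = -240 - 147 = -387$)
$U = -61$ ($U = -121 + 30 \cdot 2 = -121 + 60 = -61$)
$W O + U = \left(-387\right) 418 - 61 = -161766 - 61 = -161827$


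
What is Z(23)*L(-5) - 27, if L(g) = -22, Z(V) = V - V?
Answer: -27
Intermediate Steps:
Z(V) = 0
Z(23)*L(-5) - 27 = 0*(-22) - 27 = 0 - 27 = -27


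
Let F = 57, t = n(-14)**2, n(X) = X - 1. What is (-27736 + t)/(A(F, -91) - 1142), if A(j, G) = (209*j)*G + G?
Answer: 27511/1085316 ≈ 0.025348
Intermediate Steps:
n(X) = -1 + X
t = 225 (t = (-1 - 14)**2 = (-15)**2 = 225)
A(j, G) = G + 209*G*j (A(j, G) = 209*G*j + G = G + 209*G*j)
(-27736 + t)/(A(F, -91) - 1142) = (-27736 + 225)/(-91*(1 + 209*57) - 1142) = -27511/(-91*(1 + 11913) - 1142) = -27511/(-91*11914 - 1142) = -27511/(-1084174 - 1142) = -27511/(-1085316) = -27511*(-1/1085316) = 27511/1085316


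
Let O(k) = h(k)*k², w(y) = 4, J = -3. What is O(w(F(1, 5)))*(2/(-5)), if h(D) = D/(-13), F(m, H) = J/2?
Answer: 128/65 ≈ 1.9692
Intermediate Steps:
F(m, H) = -3/2
h(D) = -D/13 (h(D) = D*(-1/13) = -D/13)
O(k) = -k³/13 (O(k) = (-k/13)*k² = -k³/13)
O(w(F(1, 5)))*(2/(-5)) = (-1/13*4³)*(2/(-5)) = (-1/13*64)*(2*(-⅕)) = -64/13*(-⅖) = 128/65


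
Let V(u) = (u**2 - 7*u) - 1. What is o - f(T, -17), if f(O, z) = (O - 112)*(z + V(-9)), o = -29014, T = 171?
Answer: -36448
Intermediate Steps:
V(u) = -1 + u**2 - 7*u
f(O, z) = (-112 + O)*(143 + z) (f(O, z) = (O - 112)*(z + (-1 + (-9)**2 - 7*(-9))) = (-112 + O)*(z + (-1 + 81 + 63)) = (-112 + O)*(z + 143) = (-112 + O)*(143 + z))
o - f(T, -17) = -29014 - (-16016 - 112*(-17) + 143*171 + 171*(-17)) = -29014 - (-16016 + 1904 + 24453 - 2907) = -29014 - 1*7434 = -29014 - 7434 = -36448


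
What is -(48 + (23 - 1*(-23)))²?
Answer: -8836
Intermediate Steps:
-(48 + (23 - 1*(-23)))² = -(48 + (23 + 23))² = -(48 + 46)² = -1*94² = -1*8836 = -8836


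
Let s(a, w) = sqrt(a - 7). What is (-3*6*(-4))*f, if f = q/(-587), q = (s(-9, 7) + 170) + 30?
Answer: -14400/587 - 288*I/587 ≈ -24.532 - 0.49063*I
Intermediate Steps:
s(a, w) = sqrt(-7 + a)
q = 200 + 4*I (q = (sqrt(-7 - 9) + 170) + 30 = (sqrt(-16) + 170) + 30 = (4*I + 170) + 30 = (170 + 4*I) + 30 = 200 + 4*I ≈ 200.0 + 4.0*I)
f = -200/587 - 4*I/587 (f = (200 + 4*I)/(-587) = (200 + 4*I)*(-1/587) = -200/587 - 4*I/587 ≈ -0.34072 - 0.0068143*I)
(-3*6*(-4))*f = (-3*6*(-4))*(-200/587 - 4*I/587) = (-18*(-4))*(-200/587 - 4*I/587) = 72*(-200/587 - 4*I/587) = -14400/587 - 288*I/587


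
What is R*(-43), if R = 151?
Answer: -6493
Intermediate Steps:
R*(-43) = 151*(-43) = -6493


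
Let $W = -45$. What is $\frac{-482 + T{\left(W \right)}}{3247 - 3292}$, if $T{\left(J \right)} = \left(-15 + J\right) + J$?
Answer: $\frac{587}{45} \approx 13.044$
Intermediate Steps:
$T{\left(J \right)} = -15 + 2 J$
$\frac{-482 + T{\left(W \right)}}{3247 - 3292} = \frac{-482 + \left(-15 + 2 \left(-45\right)\right)}{3247 - 3292} = \frac{-482 - 105}{-45} = \left(-482 - 105\right) \left(- \frac{1}{45}\right) = \left(-587\right) \left(- \frac{1}{45}\right) = \frac{587}{45}$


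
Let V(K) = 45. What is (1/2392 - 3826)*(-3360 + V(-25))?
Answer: 2333706705/184 ≈ 1.2683e+7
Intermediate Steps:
(1/2392 - 3826)*(-3360 + V(-25)) = (1/2392 - 3826)*(-3360 + 45) = (1/2392 - 3826)*(-3315) = -9151791/2392*(-3315) = 2333706705/184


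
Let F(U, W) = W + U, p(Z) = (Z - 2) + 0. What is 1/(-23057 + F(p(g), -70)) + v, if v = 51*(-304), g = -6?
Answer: -358685041/23135 ≈ -15504.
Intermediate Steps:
v = -15504
p(Z) = -2 + Z (p(Z) = (-2 + Z) + 0 = -2 + Z)
F(U, W) = U + W
1/(-23057 + F(p(g), -70)) + v = 1/(-23057 + ((-2 - 6) - 70)) - 15504 = 1/(-23057 + (-8 - 70)) - 15504 = 1/(-23057 - 78) - 15504 = 1/(-23135) - 15504 = -1/23135 - 15504 = -358685041/23135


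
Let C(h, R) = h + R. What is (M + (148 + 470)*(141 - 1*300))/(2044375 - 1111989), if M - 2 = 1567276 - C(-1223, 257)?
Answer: 734991/466193 ≈ 1.5766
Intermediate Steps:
C(h, R) = R + h
M = 1568244 (M = 2 + (1567276 - (257 - 1223)) = 2 + (1567276 - 1*(-966)) = 2 + (1567276 + 966) = 2 + 1568242 = 1568244)
(M + (148 + 470)*(141 - 1*300))/(2044375 - 1111989) = (1568244 + (148 + 470)*(141 - 1*300))/(2044375 - 1111989) = (1568244 + 618*(141 - 300))/932386 = (1568244 + 618*(-159))*(1/932386) = (1568244 - 98262)*(1/932386) = 1469982*(1/932386) = 734991/466193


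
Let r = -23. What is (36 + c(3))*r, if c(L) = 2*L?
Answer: -966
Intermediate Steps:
(36 + c(3))*r = (36 + 2*3)*(-23) = (36 + 6)*(-23) = 42*(-23) = -966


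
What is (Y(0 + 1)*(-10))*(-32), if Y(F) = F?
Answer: 320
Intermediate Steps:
(Y(0 + 1)*(-10))*(-32) = ((0 + 1)*(-10))*(-32) = (1*(-10))*(-32) = -10*(-32) = 320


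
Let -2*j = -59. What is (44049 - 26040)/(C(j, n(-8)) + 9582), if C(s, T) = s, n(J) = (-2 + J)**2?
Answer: 36018/19223 ≈ 1.8737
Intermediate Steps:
j = 59/2 (j = -1/2*(-59) = 59/2 ≈ 29.500)
(44049 - 26040)/(C(j, n(-8)) + 9582) = (44049 - 26040)/(59/2 + 9582) = 18009/(19223/2) = 18009*(2/19223) = 36018/19223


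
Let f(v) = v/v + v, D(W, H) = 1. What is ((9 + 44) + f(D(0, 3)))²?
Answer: 3025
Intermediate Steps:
f(v) = 1 + v
((9 + 44) + f(D(0, 3)))² = ((9 + 44) + (1 + 1))² = (53 + 2)² = 55² = 3025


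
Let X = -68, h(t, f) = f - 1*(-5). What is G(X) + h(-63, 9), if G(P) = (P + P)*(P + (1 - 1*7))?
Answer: 10078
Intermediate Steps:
h(t, f) = 5 + f (h(t, f) = f + 5 = 5 + f)
G(P) = 2*P*(-6 + P) (G(P) = (2*P)*(P + (1 - 7)) = (2*P)*(P - 6) = (2*P)*(-6 + P) = 2*P*(-6 + P))
G(X) + h(-63, 9) = 2*(-68)*(-6 - 68) + (5 + 9) = 2*(-68)*(-74) + 14 = 10064 + 14 = 10078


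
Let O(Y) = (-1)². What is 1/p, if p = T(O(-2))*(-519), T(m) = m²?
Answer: -1/519 ≈ -0.0019268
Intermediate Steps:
O(Y) = 1
p = -519 (p = 1²*(-519) = 1*(-519) = -519)
1/p = 1/(-519) = -1/519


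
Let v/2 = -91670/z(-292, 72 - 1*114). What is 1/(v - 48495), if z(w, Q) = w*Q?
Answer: -3066/148731505 ≈ -2.0614e-5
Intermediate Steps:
z(w, Q) = Q*w
v = -45835/3066 (v = 2*(-91670*(-1/(292*(72 - 1*114)))) = 2*(-91670*(-1/(292*(72 - 114)))) = 2*(-91670/((-42*(-292)))) = 2*(-91670/12264) = 2*(-91670*1/12264) = 2*(-45835/6132) = -45835/3066 ≈ -14.949)
1/(v - 48495) = 1/(-45835/3066 - 48495) = 1/(-148731505/3066) = -3066/148731505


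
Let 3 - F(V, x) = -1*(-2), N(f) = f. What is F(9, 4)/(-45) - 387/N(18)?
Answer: -1937/90 ≈ -21.522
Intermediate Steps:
F(V, x) = 1 (F(V, x) = 3 - (-1)*(-2) = 3 - 1*2 = 3 - 2 = 1)
F(9, 4)/(-45) - 387/N(18) = 1/(-45) - 387/18 = 1*(-1/45) - 387*1/18 = -1/45 - 43/2 = -1937/90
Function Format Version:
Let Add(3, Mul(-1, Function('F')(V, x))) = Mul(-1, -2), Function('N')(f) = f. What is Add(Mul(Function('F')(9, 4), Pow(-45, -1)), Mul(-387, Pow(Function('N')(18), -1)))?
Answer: Rational(-1937, 90) ≈ -21.522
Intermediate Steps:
Function('F')(V, x) = 1 (Function('F')(V, x) = Add(3, Mul(-1, Mul(-1, -2))) = Add(3, Mul(-1, 2)) = Add(3, -2) = 1)
Add(Mul(Function('F')(9, 4), Pow(-45, -1)), Mul(-387, Pow(Function('N')(18), -1))) = Add(Mul(1, Pow(-45, -1)), Mul(-387, Pow(18, -1))) = Add(Mul(1, Rational(-1, 45)), Mul(-387, Rational(1, 18))) = Add(Rational(-1, 45), Rational(-43, 2)) = Rational(-1937, 90)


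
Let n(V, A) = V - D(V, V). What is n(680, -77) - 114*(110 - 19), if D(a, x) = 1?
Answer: -9695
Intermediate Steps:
n(V, A) = -1 + V (n(V, A) = V - 1*1 = V - 1 = -1 + V)
n(680, -77) - 114*(110 - 19) = (-1 + 680) - 114*(110 - 19) = 679 - 114*91 = 679 - 1*10374 = 679 - 10374 = -9695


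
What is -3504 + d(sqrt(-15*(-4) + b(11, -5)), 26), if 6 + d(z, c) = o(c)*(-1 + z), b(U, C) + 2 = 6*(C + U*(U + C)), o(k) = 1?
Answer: -3511 + 2*sqrt(106) ≈ -3490.4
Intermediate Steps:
b(U, C) = -2 + 6*C + 6*U*(C + U) (b(U, C) = -2 + 6*(C + U*(U + C)) = -2 + 6*(C + U*(C + U)) = -2 + (6*C + 6*U*(C + U)) = -2 + 6*C + 6*U*(C + U))
d(z, c) = -7 + z (d(z, c) = -6 + 1*(-1 + z) = -6 + (-1 + z) = -7 + z)
-3504 + d(sqrt(-15*(-4) + b(11, -5)), 26) = -3504 + (-7 + sqrt(-15*(-4) + (-2 + 6*(-5) + 6*11**2 + 6*(-5)*11))) = -3504 + (-7 + sqrt(60 + (-2 - 30 + 6*121 - 330))) = -3504 + (-7 + sqrt(60 + (-2 - 30 + 726 - 330))) = -3504 + (-7 + sqrt(60 + 364)) = -3504 + (-7 + sqrt(424)) = -3504 + (-7 + 2*sqrt(106)) = -3511 + 2*sqrt(106)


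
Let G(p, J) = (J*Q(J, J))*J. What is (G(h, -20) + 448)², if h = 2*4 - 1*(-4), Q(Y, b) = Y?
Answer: 57032704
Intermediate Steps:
h = 12 (h = 8 + 4 = 12)
G(p, J) = J³ (G(p, J) = (J*J)*J = J²*J = J³)
(G(h, -20) + 448)² = ((-20)³ + 448)² = (-8000 + 448)² = (-7552)² = 57032704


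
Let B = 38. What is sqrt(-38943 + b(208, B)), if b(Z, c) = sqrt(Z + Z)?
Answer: sqrt(-38943 + 4*sqrt(26)) ≈ 197.29*I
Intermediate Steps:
b(Z, c) = sqrt(2)*sqrt(Z) (b(Z, c) = sqrt(2*Z) = sqrt(2)*sqrt(Z))
sqrt(-38943 + b(208, B)) = sqrt(-38943 + sqrt(2)*sqrt(208)) = sqrt(-38943 + sqrt(2)*(4*sqrt(13))) = sqrt(-38943 + 4*sqrt(26))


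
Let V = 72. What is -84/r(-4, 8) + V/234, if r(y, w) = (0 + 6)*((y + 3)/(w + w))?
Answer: 2916/13 ≈ 224.31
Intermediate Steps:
r(y, w) = 3*(3 + y)/w (r(y, w) = 6*((3 + y)/((2*w))) = 6*((3 + y)*(1/(2*w))) = 6*((3 + y)/(2*w)) = 3*(3 + y)/w)
-84/r(-4, 8) + V/234 = -84*8/(3*(3 - 4)) + 72/234 = -84/(3*(1/8)*(-1)) + 72*(1/234) = -84/(-3/8) + 4/13 = -84*(-8/3) + 4/13 = 224 + 4/13 = 2916/13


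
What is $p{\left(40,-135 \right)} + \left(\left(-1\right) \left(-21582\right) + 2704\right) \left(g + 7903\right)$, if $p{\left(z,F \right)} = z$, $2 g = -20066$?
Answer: $-51729140$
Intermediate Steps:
$g = -10033$ ($g = \frac{1}{2} \left(-20066\right) = -10033$)
$p{\left(40,-135 \right)} + \left(\left(-1\right) \left(-21582\right) + 2704\right) \left(g + 7903\right) = 40 + \left(\left(-1\right) \left(-21582\right) + 2704\right) \left(-10033 + 7903\right) = 40 + \left(21582 + 2704\right) \left(-2130\right) = 40 + 24286 \left(-2130\right) = 40 - 51729180 = -51729140$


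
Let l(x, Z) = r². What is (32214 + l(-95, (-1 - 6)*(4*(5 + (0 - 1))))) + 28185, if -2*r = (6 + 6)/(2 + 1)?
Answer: 60403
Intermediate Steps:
r = -2 (r = -(6 + 6)/(2*(2 + 1)) = -6/3 = -½*4 = -2)
l(x, Z) = 4 (l(x, Z) = (-2)² = 4)
(32214 + l(-95, (-1 - 6)*(4*(5 + (0 - 1))))) + 28185 = (32214 + 4) + 28185 = 32218 + 28185 = 60403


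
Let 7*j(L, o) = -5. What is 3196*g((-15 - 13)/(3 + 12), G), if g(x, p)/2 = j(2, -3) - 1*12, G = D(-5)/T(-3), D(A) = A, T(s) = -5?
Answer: -568888/7 ≈ -81270.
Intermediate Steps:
j(L, o) = -5/7 (j(L, o) = (⅐)*(-5) = -5/7)
G = 1 (G = -5/(-5) = -5*(-⅕) = 1)
g(x, p) = -178/7 (g(x, p) = 2*(-5/7 - 1*12) = 2*(-5/7 - 12) = 2*(-89/7) = -178/7)
3196*g((-15 - 13)/(3 + 12), G) = 3196*(-178/7) = -568888/7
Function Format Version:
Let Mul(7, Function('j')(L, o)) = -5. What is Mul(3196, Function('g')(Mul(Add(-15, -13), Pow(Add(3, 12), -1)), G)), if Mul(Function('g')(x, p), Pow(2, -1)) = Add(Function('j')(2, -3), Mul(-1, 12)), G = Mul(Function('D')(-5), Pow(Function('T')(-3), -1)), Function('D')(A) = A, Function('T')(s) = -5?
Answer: Rational(-568888, 7) ≈ -81270.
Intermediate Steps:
Function('j')(L, o) = Rational(-5, 7) (Function('j')(L, o) = Mul(Rational(1, 7), -5) = Rational(-5, 7))
G = 1 (G = Mul(-5, Pow(-5, -1)) = Mul(-5, Rational(-1, 5)) = 1)
Function('g')(x, p) = Rational(-178, 7) (Function('g')(x, p) = Mul(2, Add(Rational(-5, 7), Mul(-1, 12))) = Mul(2, Add(Rational(-5, 7), -12)) = Mul(2, Rational(-89, 7)) = Rational(-178, 7))
Mul(3196, Function('g')(Mul(Add(-15, -13), Pow(Add(3, 12), -1)), G)) = Mul(3196, Rational(-178, 7)) = Rational(-568888, 7)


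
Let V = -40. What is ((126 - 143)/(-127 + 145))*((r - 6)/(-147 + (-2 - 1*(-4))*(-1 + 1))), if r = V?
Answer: -391/1323 ≈ -0.29554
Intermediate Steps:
r = -40
((126 - 143)/(-127 + 145))*((r - 6)/(-147 + (-2 - 1*(-4))*(-1 + 1))) = ((126 - 143)/(-127 + 145))*((-40 - 6)/(-147 + (-2 - 1*(-4))*(-1 + 1))) = (-17/18)*(-46/(-147 + (-2 + 4)*0)) = (-17*1/18)*(-46/(-147 + 2*0)) = -(-391)/(9*(-147 + 0)) = -(-391)/(9*(-147)) = -(-391)*(-1)/(9*147) = -17/18*46/147 = -391/1323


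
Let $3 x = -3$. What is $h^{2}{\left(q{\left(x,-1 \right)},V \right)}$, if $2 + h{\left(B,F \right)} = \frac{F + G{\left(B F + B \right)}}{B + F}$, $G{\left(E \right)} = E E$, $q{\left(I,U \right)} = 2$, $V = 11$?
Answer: $\frac{314721}{169} \approx 1862.3$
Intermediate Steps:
$x = -1$ ($x = \frac{1}{3} \left(-3\right) = -1$)
$G{\left(E \right)} = E^{2}$
$h{\left(B,F \right)} = -2 + \frac{F + \left(B + B F\right)^{2}}{B + F}$ ($h{\left(B,F \right)} = -2 + \frac{F + \left(B F + B\right)^{2}}{B + F} = -2 + \frac{F + \left(B + B F\right)^{2}}{B + F}$)
$h^{2}{\left(q{\left(x,-1 \right)},V \right)} = \left(\frac{\left(-1\right) 11 - 4 + 2^{2} \left(1 + 11\right)^{2}}{2 + 11}\right)^{2} = \left(\frac{-11 - 4 + 4 \cdot 12^{2}}{13}\right)^{2} = \left(\frac{-11 - 4 + 4 \cdot 144}{13}\right)^{2} = \left(\frac{-11 - 4 + 576}{13}\right)^{2} = \left(\frac{1}{13} \cdot 561\right)^{2} = \left(\frac{561}{13}\right)^{2} = \frac{314721}{169}$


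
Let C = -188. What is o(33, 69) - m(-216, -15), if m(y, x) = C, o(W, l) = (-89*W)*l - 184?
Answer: -202649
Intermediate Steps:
o(W, l) = -184 - 89*W*l (o(W, l) = -89*W*l - 184 = -184 - 89*W*l)
m(y, x) = -188
o(33, 69) - m(-216, -15) = (-184 - 89*33*69) - 1*(-188) = (-184 - 202653) + 188 = -202837 + 188 = -202649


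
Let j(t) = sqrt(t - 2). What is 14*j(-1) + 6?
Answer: 6 + 14*I*sqrt(3) ≈ 6.0 + 24.249*I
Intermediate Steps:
j(t) = sqrt(-2 + t)
14*j(-1) + 6 = 14*sqrt(-2 - 1) + 6 = 14*sqrt(-3) + 6 = 14*(I*sqrt(3)) + 6 = 14*I*sqrt(3) + 6 = 6 + 14*I*sqrt(3)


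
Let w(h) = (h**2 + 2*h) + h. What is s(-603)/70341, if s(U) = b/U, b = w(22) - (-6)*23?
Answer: -688/42415623 ≈ -1.6220e-5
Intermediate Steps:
w(h) = h**2 + 3*h
b = 688 (b = 22*(3 + 22) - (-6)*23 = 22*25 - 1*(-138) = 550 + 138 = 688)
s(U) = 688/U
s(-603)/70341 = (688/(-603))/70341 = (688*(-1/603))*(1/70341) = -688/603*1/70341 = -688/42415623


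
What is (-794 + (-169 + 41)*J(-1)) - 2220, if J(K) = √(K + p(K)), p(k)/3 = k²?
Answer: -3014 - 128*√2 ≈ -3195.0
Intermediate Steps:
p(k) = 3*k²
J(K) = √(K + 3*K²)
(-794 + (-169 + 41)*J(-1)) - 2220 = (-794 + (-169 + 41)*√(-(1 + 3*(-1)))) - 2220 = (-794 - 128*√2) - 2220 = -3014 - 128*√2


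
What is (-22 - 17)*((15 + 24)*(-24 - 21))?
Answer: 68445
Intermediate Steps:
(-22 - 17)*((15 + 24)*(-24 - 21)) = -1521*(-45) = -39*(-1755) = 68445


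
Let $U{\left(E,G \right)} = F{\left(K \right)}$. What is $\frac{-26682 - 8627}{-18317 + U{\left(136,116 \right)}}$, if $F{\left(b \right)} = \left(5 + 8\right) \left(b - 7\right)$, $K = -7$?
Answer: $\frac{35309}{18499} \approx 1.9087$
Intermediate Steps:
$F{\left(b \right)} = -91 + 13 b$ ($F{\left(b \right)} = 13 \left(-7 + b\right) = -91 + 13 b$)
$U{\left(E,G \right)} = -182$ ($U{\left(E,G \right)} = -91 + 13 \left(-7\right) = -91 - 91 = -182$)
$\frac{-26682 - 8627}{-18317 + U{\left(136,116 \right)}} = \frac{-26682 - 8627}{-18317 - 182} = - \frac{35309}{-18499} = \left(-35309\right) \left(- \frac{1}{18499}\right) = \frac{35309}{18499}$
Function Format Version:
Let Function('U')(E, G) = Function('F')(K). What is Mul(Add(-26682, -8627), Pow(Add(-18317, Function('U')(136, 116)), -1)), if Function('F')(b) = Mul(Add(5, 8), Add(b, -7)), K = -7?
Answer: Rational(35309, 18499) ≈ 1.9087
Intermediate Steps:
Function('F')(b) = Add(-91, Mul(13, b)) (Function('F')(b) = Mul(13, Add(-7, b)) = Add(-91, Mul(13, b)))
Function('U')(E, G) = -182 (Function('U')(E, G) = Add(-91, Mul(13, -7)) = Add(-91, -91) = -182)
Mul(Add(-26682, -8627), Pow(Add(-18317, Function('U')(136, 116)), -1)) = Mul(Add(-26682, -8627), Pow(Add(-18317, -182), -1)) = Mul(-35309, Pow(-18499, -1)) = Mul(-35309, Rational(-1, 18499)) = Rational(35309, 18499)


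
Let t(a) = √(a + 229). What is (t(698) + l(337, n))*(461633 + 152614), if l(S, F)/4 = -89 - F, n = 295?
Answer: -943483392 + 1842741*√103 ≈ -9.2478e+8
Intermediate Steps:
t(a) = √(229 + a)
l(S, F) = -356 - 4*F (l(S, F) = 4*(-89 - F) = -356 - 4*F)
(t(698) + l(337, n))*(461633 + 152614) = (√(229 + 698) + (-356 - 4*295))*(461633 + 152614) = (√927 + (-356 - 1180))*614247 = (3*√103 - 1536)*614247 = (-1536 + 3*√103)*614247 = -943483392 + 1842741*√103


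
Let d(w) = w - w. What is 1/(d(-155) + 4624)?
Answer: 1/4624 ≈ 0.00021626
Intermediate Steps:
d(w) = 0
1/(d(-155) + 4624) = 1/(0 + 4624) = 1/4624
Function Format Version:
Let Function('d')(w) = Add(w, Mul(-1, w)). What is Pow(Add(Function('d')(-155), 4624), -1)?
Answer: Rational(1, 4624) ≈ 0.00021626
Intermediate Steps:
Function('d')(w) = 0
Pow(Add(Function('d')(-155), 4624), -1) = Pow(Add(0, 4624), -1) = Pow(4624, -1) = Rational(1, 4624)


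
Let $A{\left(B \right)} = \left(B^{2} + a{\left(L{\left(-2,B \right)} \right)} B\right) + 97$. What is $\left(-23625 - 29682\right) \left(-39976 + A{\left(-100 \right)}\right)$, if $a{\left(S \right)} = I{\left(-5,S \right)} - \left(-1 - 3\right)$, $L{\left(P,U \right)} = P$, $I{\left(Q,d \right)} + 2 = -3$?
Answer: $1587429153$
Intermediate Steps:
$I{\left(Q,d \right)} = -5$ ($I{\left(Q,d \right)} = -2 - 3 = -5$)
$a{\left(S \right)} = -1$ ($a{\left(S \right)} = -5 - \left(-1 - 3\right) = -5 - -4 = -5 + 4 = -1$)
$A{\left(B \right)} = 97 + B^{2} - B$ ($A{\left(B \right)} = \left(B^{2} - B\right) + 97 = 97 + B^{2} - B$)
$\left(-23625 - 29682\right) \left(-39976 + A{\left(-100 \right)}\right) = \left(-23625 - 29682\right) \left(-39976 + \left(97 + \left(-100\right)^{2} - -100\right)\right) = - 53307 \left(-39976 + \left(97 + 10000 + 100\right)\right) = - 53307 \left(-39976 + 10197\right) = \left(-53307\right) \left(-29779\right) = 1587429153$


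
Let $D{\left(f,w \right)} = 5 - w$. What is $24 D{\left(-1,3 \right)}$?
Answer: $48$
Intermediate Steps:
$24 D{\left(-1,3 \right)} = 24 \left(5 - 3\right) = 24 \cdot 2 = 48$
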